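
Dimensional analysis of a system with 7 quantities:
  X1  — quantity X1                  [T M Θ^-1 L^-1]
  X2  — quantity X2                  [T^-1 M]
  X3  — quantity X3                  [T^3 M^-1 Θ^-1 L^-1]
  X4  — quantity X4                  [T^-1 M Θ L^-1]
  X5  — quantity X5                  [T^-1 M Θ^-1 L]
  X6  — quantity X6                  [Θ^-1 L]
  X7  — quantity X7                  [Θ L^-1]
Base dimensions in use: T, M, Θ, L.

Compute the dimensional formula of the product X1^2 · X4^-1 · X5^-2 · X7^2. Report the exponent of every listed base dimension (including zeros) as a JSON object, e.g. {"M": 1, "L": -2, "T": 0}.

{"T": 5, "M": -1, "Θ": 1, "L": -5}

Exponent matrix [T,M,Θ,L] × [X1,X2,X3,X4,X5,X6,X7]:
  T: [ 1 -1  3 -1 -1  0  0]
  M: [ 1  1 -1  1  1  0  0]
  Θ: [-1  0 -1  1 -1 -1  1]
  L: [-1  0 -1 -1  1  1 -1]
  [T]: (2)·1+(-1)·-1+(-2)·-1+(2)·0 = 5
  [M]: (2)·1+(-1)·1+(-2)·1+(2)·0 = -1
  [Θ]: (2)·-1+(-1)·1+(-2)·-1+(2)·1 = 1
  [L]: (2)·-1+(-1)·-1+(-2)·1+(2)·-1 = -5
⇒ T^5 M^-1 Θ L^-5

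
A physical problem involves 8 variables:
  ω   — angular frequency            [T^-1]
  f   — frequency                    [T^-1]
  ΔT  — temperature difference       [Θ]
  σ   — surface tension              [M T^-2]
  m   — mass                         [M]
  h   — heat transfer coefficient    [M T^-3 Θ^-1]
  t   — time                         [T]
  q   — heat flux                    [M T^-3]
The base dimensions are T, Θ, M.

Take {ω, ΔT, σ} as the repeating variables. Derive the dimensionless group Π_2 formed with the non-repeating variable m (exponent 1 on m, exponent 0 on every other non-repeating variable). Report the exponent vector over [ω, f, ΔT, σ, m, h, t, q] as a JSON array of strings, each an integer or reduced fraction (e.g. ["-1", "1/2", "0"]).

["2", "0", "0", "-1", "1", "0", "0", "0"]

Write exponents as rows T,Θ,M / cols ω,f,ΔT,σ,m,h,t,q:
  T: [-1 -1  0 -2  0 -3  1 -3]
  Θ: [ 0  0  1  0  0 -1  0  0]
  M: [ 0  0  0  1  1  1  0  1]
Row reduction gives pivot columns ω,ΔT,σ; rank = 3
Repeat: ω,ΔT,σ; free: f,m,h,t,q
RREF:
  r0: [   1    1    0    0   -2    1   -1    1]
  r1: [   0    0    1    0    0   -1    0    0]
  r2: [   0    0    0    1    1    1    0    1]
Fix exponent of m at 1, f at 0, h at 0, t at 0, q at 0; solve each RREF row for its pivot's exponent:
  r0: exp(ω) + (-2)·1 = 0 ⇒ exp(ω) = 2
  r1: exp(ΔT) + (0)·1 = 0 ⇒ exp(ΔT) = 0
  r2: exp(σ) + (1)·1 = 0 ⇒ exp(σ) = -1
Π_2 = ω^2 · σ^-1 · m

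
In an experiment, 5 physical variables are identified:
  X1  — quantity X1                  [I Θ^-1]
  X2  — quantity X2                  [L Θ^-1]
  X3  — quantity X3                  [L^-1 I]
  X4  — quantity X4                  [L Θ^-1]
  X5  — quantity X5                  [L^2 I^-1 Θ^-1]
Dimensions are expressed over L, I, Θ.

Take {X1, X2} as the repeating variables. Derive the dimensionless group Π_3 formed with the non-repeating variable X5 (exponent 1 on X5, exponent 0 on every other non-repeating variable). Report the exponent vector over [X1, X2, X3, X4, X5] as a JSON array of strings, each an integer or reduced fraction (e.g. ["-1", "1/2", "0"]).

["1", "-2", "0", "0", "1"]

Write exponents as rows L,I,Θ / cols X1,X2,X3,X4,X5:
  L: [ 0  1 -1  1  2]
  I: [ 1  0  1  0 -1]
  Θ: [-1 -1  0 -1 -1]
Echelon form has 2 nonzero rows (pivots: X1,X2)
Pivot set = {X1,X2}, free = {X3,X4,X5}
RREF:
  r0: [   1    0    1    0   -1]
  r1: [   0    1   -1    1    2]
  r2: [   0    0    0    0    0]
Fix exponent of X5 at 1, X3 at 0, X4 at 0; solve each RREF row for its pivot's exponent:
  r0: exp(X1) + (-1)·1 = 0 ⇒ exp(X1) = 1
  r1: exp(X2) + (2)·1 = 0 ⇒ exp(X2) = -2
Π_3 = X1 · X2^-2 · X5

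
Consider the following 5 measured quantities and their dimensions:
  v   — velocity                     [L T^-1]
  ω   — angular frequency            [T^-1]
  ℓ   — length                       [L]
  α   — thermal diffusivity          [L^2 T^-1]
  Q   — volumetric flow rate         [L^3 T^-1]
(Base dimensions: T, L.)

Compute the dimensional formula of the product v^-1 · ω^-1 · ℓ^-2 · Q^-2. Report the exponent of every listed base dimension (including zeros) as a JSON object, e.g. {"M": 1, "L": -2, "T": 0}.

{"T": 4, "L": -9}

Write exponents as rows T,L / cols v,ω,ℓ,α,Q:
  T: [-1 -1  0 -1 -1]
  L: [ 1  0  1  2  3]
  [T]: (-1)·-1+(-1)·-1+(-2)·0+(-2)·-1 = 4
  [L]: (-1)·1+(-1)·0+(-2)·1+(-2)·3 = -9
⇒ T^4 L^-9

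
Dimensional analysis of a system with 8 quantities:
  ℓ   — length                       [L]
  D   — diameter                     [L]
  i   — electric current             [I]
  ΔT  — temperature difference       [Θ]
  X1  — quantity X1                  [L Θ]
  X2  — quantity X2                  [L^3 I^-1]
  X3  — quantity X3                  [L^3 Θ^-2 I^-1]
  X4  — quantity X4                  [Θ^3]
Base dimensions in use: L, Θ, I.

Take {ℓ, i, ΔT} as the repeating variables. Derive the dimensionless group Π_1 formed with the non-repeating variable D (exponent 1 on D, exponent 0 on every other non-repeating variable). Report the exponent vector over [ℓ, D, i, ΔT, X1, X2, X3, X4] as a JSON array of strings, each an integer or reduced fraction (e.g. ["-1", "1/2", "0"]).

["-1", "1", "0", "0", "0", "0", "0", "0"]

Dimensional matrix (L×Θ×I by ℓ×D×i×ΔT×X1×X2×X3×X4):
  L: [ 1  1  0  0  1  3  3  0]
  Θ: [ 0  0  0  1  1  0 -2  3]
  I: [ 0  0  1  0  0 -1 -1  0]
Echelon form has 3 nonzero rows (pivots: ℓ,i,ΔT)
Repeat: ℓ,i,ΔT; free: D,X1,X2,X3,X4
RREF:
  r0: [   1    1    0    0    1    3    3    0]
  r1: [   0    0    1    0    0   -1   -1    0]
  r2: [   0    0    0    1    1    0   -2    3]
Fix exponent of D at 1, X1 at 0, X2 at 0, X3 at 0, X4 at 0; solve each RREF row for its pivot's exponent:
  r0: exp(ℓ) + (1)·1 = 0 ⇒ exp(ℓ) = -1
  r1: exp(i) + (0)·1 = 0 ⇒ exp(i) = 0
  r2: exp(ΔT) + (0)·1 = 0 ⇒ exp(ΔT) = 0
Π_1 = ℓ^-1 · D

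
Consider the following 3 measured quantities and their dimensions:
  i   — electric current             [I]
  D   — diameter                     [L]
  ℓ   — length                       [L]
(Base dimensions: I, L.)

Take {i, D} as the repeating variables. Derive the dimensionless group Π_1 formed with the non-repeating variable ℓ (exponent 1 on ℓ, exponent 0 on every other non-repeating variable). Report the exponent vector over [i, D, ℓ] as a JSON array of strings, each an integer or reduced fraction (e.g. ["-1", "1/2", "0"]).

Dimensional matrix (I×L by i×D×ℓ):
  I: [ 1  0  0]
  L: [ 0  1  1]
Echelon form has 2 nonzero rows (pivots: i,D)
Pivot set = {i,D}, free = {ℓ}
RREF:
  r0: [   1    0    0]
  r1: [   0    1    1]
Fix exponent of ℓ at 1; solve each RREF row for its pivot's exponent:
  r0: exp(i) + (0)·1 = 0 ⇒ exp(i) = 0
  r1: exp(D) + (1)·1 = 0 ⇒ exp(D) = -1
Π_1 = D^-1 · ℓ

["0", "-1", "1"]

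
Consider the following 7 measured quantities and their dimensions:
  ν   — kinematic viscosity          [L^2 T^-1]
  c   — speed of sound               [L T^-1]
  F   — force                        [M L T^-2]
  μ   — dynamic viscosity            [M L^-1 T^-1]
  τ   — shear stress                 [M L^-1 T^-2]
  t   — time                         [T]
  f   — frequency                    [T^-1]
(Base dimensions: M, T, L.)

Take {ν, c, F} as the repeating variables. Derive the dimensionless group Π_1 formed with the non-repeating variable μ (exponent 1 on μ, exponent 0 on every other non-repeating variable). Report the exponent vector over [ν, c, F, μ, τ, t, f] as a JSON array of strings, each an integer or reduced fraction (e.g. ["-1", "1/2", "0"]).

Write exponents as rows M,T,L / cols ν,c,F,μ,τ,t,f:
  M: [ 0  0  1  1  1  0  0]
  T: [-1 -1 -2 -1 -2  1 -1]
  L: [ 2  1  1 -1 -1  0  0]
Echelon form has 3 nonzero rows (pivots: ν,c,F)
Pivot set = {ν,c,F}, free = {μ,τ,t,f}
RREF:
  r0: [   1    0    0   -1   -2    1   -1]
  r1: [   0    1    0    0    2   -2    2]
  r2: [   0    0    1    1    1    0    0]
Fix exponent of μ at 1, τ at 0, t at 0, f at 0; solve each RREF row for its pivot's exponent:
  r0: exp(ν) + (-1)·1 = 0 ⇒ exp(ν) = 1
  r1: exp(c) + (0)·1 = 0 ⇒ exp(c) = 0
  r2: exp(F) + (1)·1 = 0 ⇒ exp(F) = -1
Π_1 = ν · F^-1 · μ

["1", "0", "-1", "1", "0", "0", "0"]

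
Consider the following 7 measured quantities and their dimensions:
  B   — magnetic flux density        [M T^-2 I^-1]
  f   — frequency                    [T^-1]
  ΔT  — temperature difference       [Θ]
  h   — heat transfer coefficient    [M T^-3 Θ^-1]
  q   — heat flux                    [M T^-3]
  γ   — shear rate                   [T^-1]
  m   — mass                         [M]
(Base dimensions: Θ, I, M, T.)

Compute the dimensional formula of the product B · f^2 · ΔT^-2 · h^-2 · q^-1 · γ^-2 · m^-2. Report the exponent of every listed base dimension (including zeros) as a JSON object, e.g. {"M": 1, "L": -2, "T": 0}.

{"Θ": 0, "I": -1, "M": -4, "T": 7}

Dimensional matrix (Θ×I×M×T by B×f×ΔT×h×q×γ×m):
  Θ: [ 0  0  1 -1  0  0  0]
  I: [-1  0  0  0  0  0  0]
  M: [ 1  0  0  1  1  0  1]
  T: [-2 -1  0 -3 -3 -1  0]
  [Θ]: (1)·0+(2)·0+(-2)·1+(-2)·-1+(-1)·0+(-2)·0+(-2)·0 = 0
  [I]: (1)·-1+(2)·0+(-2)·0+(-2)·0+(-1)·0+(-2)·0+(-2)·0 = -1
  [M]: (1)·1+(2)·0+(-2)·0+(-2)·1+(-1)·1+(-2)·0+(-2)·1 = -4
  [T]: (1)·-2+(2)·-1+(-2)·0+(-2)·-3+(-1)·-3+(-2)·-1+(-2)·0 = 7
⇒ I^-1 M^-4 T^7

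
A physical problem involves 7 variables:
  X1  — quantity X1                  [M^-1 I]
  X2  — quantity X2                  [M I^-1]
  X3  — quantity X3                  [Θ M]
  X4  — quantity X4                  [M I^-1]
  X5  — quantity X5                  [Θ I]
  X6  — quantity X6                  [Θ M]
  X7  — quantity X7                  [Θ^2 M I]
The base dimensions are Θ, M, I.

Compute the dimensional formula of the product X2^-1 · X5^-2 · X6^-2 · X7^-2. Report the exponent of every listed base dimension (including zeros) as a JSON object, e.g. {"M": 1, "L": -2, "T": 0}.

Write exponents as rows Θ,M,I / cols X1,X2,X3,X4,X5,X6,X7:
  Θ: [ 0  0  1  0  1  1  2]
  M: [-1  1  1  1  0  1  1]
  I: [ 1 -1  0 -1  1  0  1]
  [Θ]: (-1)·0+(-2)·1+(-2)·1+(-2)·2 = -8
  [M]: (-1)·1+(-2)·0+(-2)·1+(-2)·1 = -5
  [I]: (-1)·-1+(-2)·1+(-2)·0+(-2)·1 = -3
⇒ Θ^-8 M^-5 I^-3

{"Θ": -8, "M": -5, "I": -3}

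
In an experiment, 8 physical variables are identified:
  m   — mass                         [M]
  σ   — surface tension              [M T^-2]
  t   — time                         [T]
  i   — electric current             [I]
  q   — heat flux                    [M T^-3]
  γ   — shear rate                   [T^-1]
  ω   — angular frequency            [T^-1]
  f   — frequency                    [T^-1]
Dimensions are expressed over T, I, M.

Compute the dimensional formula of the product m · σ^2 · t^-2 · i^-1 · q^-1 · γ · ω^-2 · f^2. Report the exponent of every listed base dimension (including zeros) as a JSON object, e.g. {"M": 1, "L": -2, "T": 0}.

{"T": -4, "I": -1, "M": 2}

Exponent matrix [T,I,M] × [m,σ,t,i,q,γ,ω,f]:
  T: [ 0 -2  1  0 -3 -1 -1 -1]
  I: [ 0  0  0  1  0  0  0  0]
  M: [ 1  1  0  0  1  0  0  0]
  [T]: (1)·0+(2)·-2+(-2)·1+(-1)·0+(-1)·-3+(1)·-1+(-2)·-1+(2)·-1 = -4
  [I]: (1)·0+(2)·0+(-2)·0+(-1)·1+(-1)·0+(1)·0+(-2)·0+(2)·0 = -1
  [M]: (1)·1+(2)·1+(-2)·0+(-1)·0+(-1)·1+(1)·0+(-2)·0+(2)·0 = 2
⇒ T^-4 I^-1 M^2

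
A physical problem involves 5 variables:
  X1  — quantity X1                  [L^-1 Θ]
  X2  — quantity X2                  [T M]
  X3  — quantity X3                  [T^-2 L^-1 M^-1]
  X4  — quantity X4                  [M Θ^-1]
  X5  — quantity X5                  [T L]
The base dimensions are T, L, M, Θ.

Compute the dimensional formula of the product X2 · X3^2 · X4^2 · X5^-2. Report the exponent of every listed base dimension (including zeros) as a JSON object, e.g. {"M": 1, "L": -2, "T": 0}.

{"T": -5, "L": -4, "M": 1, "Θ": -2}

Dimensional matrix (T×L×M×Θ by X1×X2×X3×X4×X5):
  T: [ 0  1 -2  0  1]
  L: [-1  0 -1  0  1]
  M: [ 0  1 -1  1  0]
  Θ: [ 1  0  0 -1  0]
  [T]: (1)·1+(2)·-2+(2)·0+(-2)·1 = -5
  [L]: (1)·0+(2)·-1+(2)·0+(-2)·1 = -4
  [M]: (1)·1+(2)·-1+(2)·1+(-2)·0 = 1
  [Θ]: (1)·0+(2)·0+(2)·-1+(-2)·0 = -2
⇒ T^-5 L^-4 M Θ^-2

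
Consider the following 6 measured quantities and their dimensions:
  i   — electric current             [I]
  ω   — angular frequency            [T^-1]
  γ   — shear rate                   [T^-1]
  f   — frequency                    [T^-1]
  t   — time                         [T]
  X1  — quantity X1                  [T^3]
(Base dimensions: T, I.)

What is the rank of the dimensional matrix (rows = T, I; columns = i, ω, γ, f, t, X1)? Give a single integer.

Exponent matrix [T,I] × [i,ω,γ,f,t,X1]:
  T: [ 0 -1 -1 -1  1  3]
  I: [ 1  0  0  0  0  0]
RREF → pivots at {i,ω} ⇒ r = 2

2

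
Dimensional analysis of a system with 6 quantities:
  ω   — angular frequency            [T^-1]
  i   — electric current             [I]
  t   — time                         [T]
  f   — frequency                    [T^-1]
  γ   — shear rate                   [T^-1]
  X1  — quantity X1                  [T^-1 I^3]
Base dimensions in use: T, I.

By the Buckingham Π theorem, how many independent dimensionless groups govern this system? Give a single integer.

Write exponents as rows T,I / cols ω,i,t,f,γ,X1:
  T: [-1  0  1 -1 -1 -1]
  I: [ 0  1  0  0  0  3]
Row reduction gives pivot columns ω,i; rank = 2
Π count = n − r = 6 − 2 = 4

4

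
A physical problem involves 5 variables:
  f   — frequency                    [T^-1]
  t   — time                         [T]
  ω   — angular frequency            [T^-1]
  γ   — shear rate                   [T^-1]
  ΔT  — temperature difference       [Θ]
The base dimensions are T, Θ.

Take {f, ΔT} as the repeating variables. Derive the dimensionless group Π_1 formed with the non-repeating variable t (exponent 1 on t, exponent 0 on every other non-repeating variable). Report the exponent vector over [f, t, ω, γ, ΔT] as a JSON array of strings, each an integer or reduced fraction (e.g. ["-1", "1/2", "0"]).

Exponent matrix [T,Θ] × [f,t,ω,γ,ΔT]:
  T: [-1  1 -1 -1  0]
  Θ: [ 0  0  0  0  1]
Row reduction gives pivot columns f,ΔT; rank = 2
Pivot set = {f,ΔT}, free = {t,ω,γ}
RREF:
  r0: [   1   -1    1    1    0]
  r1: [   0    0    0    0    1]
Fix exponent of t at 1, ω at 0, γ at 0; solve each RREF row for its pivot's exponent:
  r0: exp(f) + (-1)·1 = 0 ⇒ exp(f) = 1
  r1: exp(ΔT) + (0)·1 = 0 ⇒ exp(ΔT) = 0
Π_1 = f · t

["1", "1", "0", "0", "0"]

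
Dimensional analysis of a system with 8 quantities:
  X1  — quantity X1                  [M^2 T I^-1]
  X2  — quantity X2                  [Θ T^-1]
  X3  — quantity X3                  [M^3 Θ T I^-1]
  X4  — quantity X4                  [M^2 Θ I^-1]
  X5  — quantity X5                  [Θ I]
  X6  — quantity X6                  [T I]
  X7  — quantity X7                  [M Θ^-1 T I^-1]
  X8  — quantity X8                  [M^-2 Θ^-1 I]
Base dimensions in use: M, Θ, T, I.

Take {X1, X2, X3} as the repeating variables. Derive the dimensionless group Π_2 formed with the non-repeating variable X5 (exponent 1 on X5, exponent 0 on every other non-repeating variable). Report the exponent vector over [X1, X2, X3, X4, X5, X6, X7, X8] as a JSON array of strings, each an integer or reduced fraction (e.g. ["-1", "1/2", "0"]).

Exponent matrix [M,Θ,T,I] × [X1,X2,X3,X4,X5,X6,X7,X8]:
  M: [ 2  0  3  2  0  0  1 -2]
  Θ: [ 0  1  1  1  1  0 -1 -1]
  T: [ 1 -1  1  0  0  1  1  0]
  I: [-1  0 -1 -1  1  1 -1  1]
Echelon form has 3 nonzero rows (pivots: X1,X2,X3)
Pivot set = {X1,X2,X3}, free = {X4,X5,X6,X7,X8}
RREF:
  r0: [   1    0    0    1   -3   -3    2   -1]
  r1: [   0    1    0    1   -1   -2    0   -1]
  r2: [   0    0    1    0    2    2   -1    0]
  r3: [   0    0    0    0    0    0    0    0]
Fix exponent of X5 at 1, X4 at 0, X6 at 0, X7 at 0, X8 at 0; solve each RREF row for its pivot's exponent:
  r0: exp(X1) + (-3)·1 = 0 ⇒ exp(X1) = 3
  r1: exp(X2) + (-1)·1 = 0 ⇒ exp(X2) = 1
  r2: exp(X3) + (2)·1 = 0 ⇒ exp(X3) = -2
Π_2 = X1^3 · X2 · X3^-2 · X5

["3", "1", "-2", "0", "1", "0", "0", "0"]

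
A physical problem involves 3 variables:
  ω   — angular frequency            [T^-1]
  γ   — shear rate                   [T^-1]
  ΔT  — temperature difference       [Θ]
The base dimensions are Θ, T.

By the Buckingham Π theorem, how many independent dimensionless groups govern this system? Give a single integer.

1

Dimensional matrix (Θ×T by ω×γ×ΔT):
  Θ: [ 0  0  1]
  T: [-1 -1  0]
Row reduction gives pivot columns ω,ΔT; rank = 2
3 vars − rank 2 = 1 Π group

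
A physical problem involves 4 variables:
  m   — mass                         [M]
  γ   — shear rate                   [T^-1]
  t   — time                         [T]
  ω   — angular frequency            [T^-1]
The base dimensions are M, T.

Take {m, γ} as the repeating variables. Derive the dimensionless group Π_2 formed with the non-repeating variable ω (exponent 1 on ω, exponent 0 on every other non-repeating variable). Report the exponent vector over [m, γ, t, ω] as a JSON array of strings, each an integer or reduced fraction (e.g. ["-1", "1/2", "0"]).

["0", "-1", "0", "1"]

Dimensional matrix (M×T by m×γ×t×ω):
  M: [ 1  0  0  0]
  T: [ 0 -1  1 -1]
Row reduction gives pivot columns m,γ; rank = 2
Pivot set = {m,γ}, free = {t,ω}
RREF:
  r0: [   1    0    0    0]
  r1: [   0    1   -1    1]
Fix exponent of ω at 1, t at 0; solve each RREF row for its pivot's exponent:
  r0: exp(m) + (0)·1 = 0 ⇒ exp(m) = 0
  r1: exp(γ) + (1)·1 = 0 ⇒ exp(γ) = -1
Π_2 = γ^-1 · ω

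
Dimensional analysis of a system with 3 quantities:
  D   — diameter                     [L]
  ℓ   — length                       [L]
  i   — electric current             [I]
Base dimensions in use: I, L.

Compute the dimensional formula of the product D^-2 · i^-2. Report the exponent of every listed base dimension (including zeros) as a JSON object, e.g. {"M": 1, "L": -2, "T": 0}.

Exponent matrix [I,L] × [D,ℓ,i]:
  I: [ 0  0  1]
  L: [ 1  1  0]
  [I]: (-2)·0+(-2)·1 = -2
  [L]: (-2)·1+(-2)·0 = -2
⇒ I^-2 L^-2

{"I": -2, "L": -2}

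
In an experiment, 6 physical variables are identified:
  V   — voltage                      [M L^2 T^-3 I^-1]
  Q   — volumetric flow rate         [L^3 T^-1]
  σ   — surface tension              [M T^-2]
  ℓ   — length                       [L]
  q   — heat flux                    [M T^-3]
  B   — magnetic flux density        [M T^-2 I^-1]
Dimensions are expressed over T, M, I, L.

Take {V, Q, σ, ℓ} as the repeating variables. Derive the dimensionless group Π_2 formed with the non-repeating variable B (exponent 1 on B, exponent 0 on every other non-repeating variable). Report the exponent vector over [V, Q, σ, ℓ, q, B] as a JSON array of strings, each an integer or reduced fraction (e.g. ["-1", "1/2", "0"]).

Dimensional matrix (T×M×I×L by V×Q×σ×ℓ×q×B):
  T: [-3 -1 -2  0 -3 -2]
  M: [ 1  0  1  0  1  1]
  I: [-1  0  0  0  0 -1]
  L: [ 2  3  0  1  0  0]
Echelon form has 4 nonzero rows (pivots: V,Q,σ,ℓ)
Pivot set = {V,Q,σ,ℓ}, free = {q,B}
RREF:
  r0: [   1    0    0    0    0    1]
  r1: [   0    1    0    0    1   -1]
  r2: [   0    0    1    0    1    0]
  r3: [   0    0    0    1   -3    1]
Fix exponent of B at 1, q at 0; solve each RREF row for its pivot's exponent:
  r0: exp(V) + (1)·1 = 0 ⇒ exp(V) = -1
  r1: exp(Q) + (-1)·1 = 0 ⇒ exp(Q) = 1
  r2: exp(σ) + (0)·1 = 0 ⇒ exp(σ) = 0
  r3: exp(ℓ) + (1)·1 = 0 ⇒ exp(ℓ) = -1
Π_2 = V^-1 · Q · ℓ^-1 · B

["-1", "1", "0", "-1", "0", "1"]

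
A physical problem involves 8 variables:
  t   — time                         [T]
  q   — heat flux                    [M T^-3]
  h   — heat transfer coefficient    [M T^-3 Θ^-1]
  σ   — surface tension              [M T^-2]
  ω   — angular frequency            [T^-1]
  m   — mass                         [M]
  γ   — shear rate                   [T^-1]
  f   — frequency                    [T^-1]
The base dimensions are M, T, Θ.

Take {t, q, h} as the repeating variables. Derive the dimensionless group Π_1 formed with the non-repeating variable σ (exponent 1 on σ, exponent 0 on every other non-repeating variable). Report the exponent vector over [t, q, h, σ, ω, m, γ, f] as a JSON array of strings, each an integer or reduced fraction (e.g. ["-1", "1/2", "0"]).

Write exponents as rows M,T,Θ / cols t,q,h,σ,ω,m,γ,f:
  M: [ 0  1  1  1  0  1  0  0]
  T: [ 1 -3 -3 -2 -1  0 -1 -1]
  Θ: [ 0  0 -1  0  0  0  0  0]
Echelon form has 3 nonzero rows (pivots: t,q,h)
Pivot set = {t,q,h}, free = {σ,ω,m,γ,f}
RREF:
  r0: [   1    0    0    1   -1    3   -1   -1]
  r1: [   0    1    0    1    0    1    0    0]
  r2: [   0    0    1    0    0    0    0    0]
Fix exponent of σ at 1, ω at 0, m at 0, γ at 0, f at 0; solve each RREF row for its pivot's exponent:
  r0: exp(t) + (1)·1 = 0 ⇒ exp(t) = -1
  r1: exp(q) + (1)·1 = 0 ⇒ exp(q) = -1
  r2: exp(h) + (0)·1 = 0 ⇒ exp(h) = 0
Π_1 = t^-1 · q^-1 · σ

["-1", "-1", "0", "1", "0", "0", "0", "0"]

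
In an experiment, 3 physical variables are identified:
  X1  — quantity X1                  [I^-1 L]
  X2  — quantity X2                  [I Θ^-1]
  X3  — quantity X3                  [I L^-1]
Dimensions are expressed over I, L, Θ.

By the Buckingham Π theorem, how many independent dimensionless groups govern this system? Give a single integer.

Dimensional matrix (I×L×Θ by X1×X2×X3):
  I: [-1  1  1]
  L: [ 1  0 -1]
  Θ: [ 0 -1  0]
Row reduction gives pivot columns X1,X2; rank = 2
n=3, r=2 ⇒ 1 dimensionless group

1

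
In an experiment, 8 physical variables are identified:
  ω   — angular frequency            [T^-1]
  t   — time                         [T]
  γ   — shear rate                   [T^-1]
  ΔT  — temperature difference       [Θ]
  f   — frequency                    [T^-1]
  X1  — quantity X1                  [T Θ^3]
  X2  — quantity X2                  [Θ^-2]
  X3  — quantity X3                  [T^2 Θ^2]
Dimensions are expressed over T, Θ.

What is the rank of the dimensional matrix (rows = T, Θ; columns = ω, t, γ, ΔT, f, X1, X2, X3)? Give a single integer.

2

Write exponents as rows T,Θ / cols ω,t,γ,ΔT,f,X1,X2,X3:
  T: [-1  1 -1  0 -1  1  0  2]
  Θ: [ 0  0  0  1  0  3 -2  2]
RREF → pivots at {ω,ΔT} ⇒ r = 2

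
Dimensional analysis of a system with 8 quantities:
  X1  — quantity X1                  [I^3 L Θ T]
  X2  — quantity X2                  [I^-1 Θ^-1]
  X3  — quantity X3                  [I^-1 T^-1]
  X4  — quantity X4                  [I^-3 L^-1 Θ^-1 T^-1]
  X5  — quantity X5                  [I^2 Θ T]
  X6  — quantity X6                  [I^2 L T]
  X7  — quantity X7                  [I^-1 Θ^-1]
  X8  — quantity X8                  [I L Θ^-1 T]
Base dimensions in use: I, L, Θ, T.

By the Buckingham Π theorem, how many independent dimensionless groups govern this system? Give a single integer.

5

Write exponents as rows I,L,Θ,T / cols X1,X2,X3,X4,X5,X6,X7,X8:
  I: [ 3 -1 -1 -3  2  2 -1  1]
  L: [ 1  0  0 -1  0  1  0  1]
  Θ: [ 1 -1  0 -1  1  0 -1 -1]
  T: [ 1  0 -1 -1  1  1  0  1]
RREF → pivots at {X1,X2,X3} ⇒ r = 3
n=8, r=3 ⇒ 5 dimensionless groups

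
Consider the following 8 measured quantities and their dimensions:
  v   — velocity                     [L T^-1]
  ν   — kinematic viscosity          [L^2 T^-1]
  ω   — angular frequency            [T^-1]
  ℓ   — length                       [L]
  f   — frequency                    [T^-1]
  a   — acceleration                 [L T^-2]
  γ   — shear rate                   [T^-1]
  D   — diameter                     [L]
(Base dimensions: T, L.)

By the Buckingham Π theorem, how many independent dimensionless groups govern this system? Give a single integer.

Write exponents as rows T,L / cols v,ν,ω,ℓ,f,a,γ,D:
  T: [-1 -1 -1  0 -1 -2 -1  0]
  L: [ 1  2  0  1  0  1  0  1]
Row reduction gives pivot columns v,ν; rank = 2
Π count = n − r = 8 − 2 = 6

6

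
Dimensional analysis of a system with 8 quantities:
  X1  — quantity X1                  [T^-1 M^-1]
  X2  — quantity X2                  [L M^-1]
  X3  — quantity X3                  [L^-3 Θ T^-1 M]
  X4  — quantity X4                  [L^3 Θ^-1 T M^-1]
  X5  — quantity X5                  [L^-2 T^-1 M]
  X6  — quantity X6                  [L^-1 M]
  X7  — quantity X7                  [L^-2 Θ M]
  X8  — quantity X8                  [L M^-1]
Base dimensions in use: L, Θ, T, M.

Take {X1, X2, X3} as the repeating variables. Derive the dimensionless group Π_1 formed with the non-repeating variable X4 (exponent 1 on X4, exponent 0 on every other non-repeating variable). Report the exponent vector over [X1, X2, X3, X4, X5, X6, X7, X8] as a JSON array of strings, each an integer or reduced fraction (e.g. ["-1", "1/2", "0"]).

["0", "0", "1", "1", "0", "0", "0", "0"]

Dimensional matrix (L×Θ×T×M by X1×X2×X3×X4×X5×X6×X7×X8):
  L: [ 0  1 -3  3 -2 -1 -2  1]
  Θ: [ 0  0  1 -1  0  0  1  0]
  T: [-1  0 -1  1 -1  0  0  0]
  M: [-1 -1  1 -1  1  1  1 -1]
Echelon form has 3 nonzero rows (pivots: X1,X2,X3)
Repeat: X1,X2,X3; free: X4,X5,X6,X7,X8
RREF:
  r0: [   1    0    0    0    1    0   -1    0]
  r1: [   0    1    0    0   -2   -1    1    1]
  r2: [   0    0    1   -1    0    0    1    0]
  r3: [   0    0    0    0    0    0    0    0]
Fix exponent of X4 at 1, X5 at 0, X6 at 0, X7 at 0, X8 at 0; solve each RREF row for its pivot's exponent:
  r0: exp(X1) + (0)·1 = 0 ⇒ exp(X1) = 0
  r1: exp(X2) + (0)·1 = 0 ⇒ exp(X2) = 0
  r2: exp(X3) + (-1)·1 = 0 ⇒ exp(X3) = 1
Π_1 = X3 · X4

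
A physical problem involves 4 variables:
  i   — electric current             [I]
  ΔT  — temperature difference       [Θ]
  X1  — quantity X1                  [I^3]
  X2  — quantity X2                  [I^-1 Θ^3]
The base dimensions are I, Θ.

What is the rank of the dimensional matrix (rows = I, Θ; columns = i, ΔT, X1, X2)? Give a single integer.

Dimensional matrix (I×Θ by i×ΔT×X1×X2):
  I: [ 1  0  3 -1]
  Θ: [ 0  1  0  3]
Echelon form has 2 nonzero rows (pivots: i,ΔT)

2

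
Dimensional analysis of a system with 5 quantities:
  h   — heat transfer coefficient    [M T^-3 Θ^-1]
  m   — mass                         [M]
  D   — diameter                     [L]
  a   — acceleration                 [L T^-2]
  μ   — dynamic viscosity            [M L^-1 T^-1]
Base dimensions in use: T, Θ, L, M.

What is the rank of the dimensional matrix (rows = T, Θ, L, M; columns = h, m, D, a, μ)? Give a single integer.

Dimensional matrix (T×Θ×L×M by h×m×D×a×μ):
  T: [-3  0  0 -2 -1]
  Θ: [-1  0  0  0  0]
  L: [ 0  0  1  1 -1]
  M: [ 1  1  0  0  1]
Echelon form has 4 nonzero rows (pivots: h,m,D,a)

4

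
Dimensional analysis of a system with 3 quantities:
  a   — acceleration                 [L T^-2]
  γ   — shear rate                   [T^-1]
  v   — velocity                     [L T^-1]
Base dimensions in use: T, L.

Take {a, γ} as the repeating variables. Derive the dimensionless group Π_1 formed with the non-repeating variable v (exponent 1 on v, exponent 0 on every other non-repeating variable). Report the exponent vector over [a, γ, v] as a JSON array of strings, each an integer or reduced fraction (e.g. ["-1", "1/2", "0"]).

Dimensional matrix (T×L by a×γ×v):
  T: [-2 -1 -1]
  L: [ 1  0  1]
RREF → pivots at {a,γ} ⇒ r = 2
Repeat: a,γ; free: v
RREF:
  r0: [   1    0    1]
  r1: [   0    1   -1]
Fix exponent of v at 1; solve each RREF row for its pivot's exponent:
  r0: exp(a) + (1)·1 = 0 ⇒ exp(a) = -1
  r1: exp(γ) + (-1)·1 = 0 ⇒ exp(γ) = 1
Π_1 = a^-1 · γ · v

["-1", "1", "1"]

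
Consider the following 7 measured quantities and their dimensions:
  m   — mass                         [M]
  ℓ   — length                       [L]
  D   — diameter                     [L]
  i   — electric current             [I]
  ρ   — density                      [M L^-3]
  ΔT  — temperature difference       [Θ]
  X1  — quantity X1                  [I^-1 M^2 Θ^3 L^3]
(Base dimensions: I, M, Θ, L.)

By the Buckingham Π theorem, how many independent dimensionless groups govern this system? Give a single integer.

3

Dimensional matrix (I×M×Θ×L by m×ℓ×D×i×ρ×ΔT×X1):
  I: [ 0  0  0  1  0  0 -1]
  M: [ 1  0  0  0  1  0  2]
  Θ: [ 0  0  0  0  0  1  3]
  L: [ 0  1  1  0 -3  0  3]
Echelon form has 4 nonzero rows (pivots: m,ℓ,i,ΔT)
n=7, r=4 ⇒ 3 dimensionless groups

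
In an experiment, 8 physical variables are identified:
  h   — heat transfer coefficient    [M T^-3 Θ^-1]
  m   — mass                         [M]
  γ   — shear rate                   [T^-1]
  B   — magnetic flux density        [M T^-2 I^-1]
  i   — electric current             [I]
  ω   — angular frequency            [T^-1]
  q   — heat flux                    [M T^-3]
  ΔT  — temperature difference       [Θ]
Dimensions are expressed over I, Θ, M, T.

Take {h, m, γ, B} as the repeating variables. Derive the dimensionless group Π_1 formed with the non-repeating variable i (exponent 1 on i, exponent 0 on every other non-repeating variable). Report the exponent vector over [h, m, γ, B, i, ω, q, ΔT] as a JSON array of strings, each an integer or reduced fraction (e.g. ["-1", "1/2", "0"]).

["0", "-1", "-2", "1", "1", "0", "0", "0"]

Write exponents as rows I,Θ,M,T / cols h,m,γ,B,i,ω,q,ΔT:
  I: [ 0  0  0 -1  1  0  0  0]
  Θ: [-1  0  0  0  0  0  0  1]
  M: [ 1  1  0  1  0  0  1  0]
  T: [-3  0 -1 -2  0 -1 -3  0]
Echelon form has 4 nonzero rows (pivots: h,m,γ,B)
Pivot set = {h,m,γ,B}, free = {i,ω,q,ΔT}
RREF:
  r0: [   1    0    0    0    0    0    0   -1]
  r1: [   0    1    0    0    1    0    1    1]
  r2: [   0    0    1    0    2    1    3    3]
  r3: [   0    0    0    1   -1    0    0    0]
Fix exponent of i at 1, ω at 0, q at 0, ΔT at 0; solve each RREF row for its pivot's exponent:
  r0: exp(h) + (0)·1 = 0 ⇒ exp(h) = 0
  r1: exp(m) + (1)·1 = 0 ⇒ exp(m) = -1
  r2: exp(γ) + (2)·1 = 0 ⇒ exp(γ) = -2
  r3: exp(B) + (-1)·1 = 0 ⇒ exp(B) = 1
Π_1 = m^-1 · γ^-2 · B · i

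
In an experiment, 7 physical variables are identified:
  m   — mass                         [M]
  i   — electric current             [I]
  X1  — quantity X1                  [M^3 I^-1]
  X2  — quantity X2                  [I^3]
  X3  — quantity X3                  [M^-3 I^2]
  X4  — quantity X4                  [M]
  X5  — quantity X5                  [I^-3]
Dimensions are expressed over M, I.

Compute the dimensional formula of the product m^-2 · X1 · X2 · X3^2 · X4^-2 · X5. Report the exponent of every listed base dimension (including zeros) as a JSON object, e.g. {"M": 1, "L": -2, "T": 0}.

{"M": -7, "I": 3}

Dimensional matrix (M×I by m×i×X1×X2×X3×X4×X5):
  M: [ 1  0  3  0 -3  1  0]
  I: [ 0  1 -1  3  2  0 -3]
  [M]: (-2)·1+(1)·3+(1)·0+(2)·-3+(-2)·1+(1)·0 = -7
  [I]: (-2)·0+(1)·-1+(1)·3+(2)·2+(-2)·0+(1)·-3 = 3
⇒ M^-7 I^3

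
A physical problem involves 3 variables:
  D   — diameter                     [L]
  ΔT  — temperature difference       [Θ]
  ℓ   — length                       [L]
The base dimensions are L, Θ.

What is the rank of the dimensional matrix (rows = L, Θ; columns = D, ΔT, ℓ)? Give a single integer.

Write exponents as rows L,Θ / cols D,ΔT,ℓ:
  L: [ 1  0  1]
  Θ: [ 0  1  0]
RREF → pivots at {D,ΔT} ⇒ r = 2

2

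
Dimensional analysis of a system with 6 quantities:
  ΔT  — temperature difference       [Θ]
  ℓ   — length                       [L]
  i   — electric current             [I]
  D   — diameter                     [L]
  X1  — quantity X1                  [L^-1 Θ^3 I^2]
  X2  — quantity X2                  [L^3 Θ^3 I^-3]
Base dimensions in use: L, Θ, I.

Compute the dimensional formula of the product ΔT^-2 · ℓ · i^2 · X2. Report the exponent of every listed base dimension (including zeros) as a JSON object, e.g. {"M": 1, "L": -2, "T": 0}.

Exponent matrix [L,Θ,I] × [ΔT,ℓ,i,D,X1,X2]:
  L: [ 0  1  0  1 -1  3]
  Θ: [ 1  0  0  0  3  3]
  I: [ 0  0  1  0  2 -3]
  [L]: (-2)·0+(1)·1+(2)·0+(1)·3 = 4
  [Θ]: (-2)·1+(1)·0+(2)·0+(1)·3 = 1
  [I]: (-2)·0+(1)·0+(2)·1+(1)·-3 = -1
⇒ L^4 Θ I^-1

{"L": 4, "Θ": 1, "I": -1}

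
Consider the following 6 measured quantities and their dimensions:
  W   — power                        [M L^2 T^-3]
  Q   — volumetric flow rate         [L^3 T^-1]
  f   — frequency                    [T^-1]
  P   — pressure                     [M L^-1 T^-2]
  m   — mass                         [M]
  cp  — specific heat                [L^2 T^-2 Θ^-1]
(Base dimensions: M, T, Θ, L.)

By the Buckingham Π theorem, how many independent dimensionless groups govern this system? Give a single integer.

2

Exponent matrix [M,T,Θ,L] × [W,Q,f,P,m,cp]:
  M: [ 1  0  0  1  1  0]
  T: [-3 -1 -1 -2  0 -2]
  Θ: [ 0  0  0  0  0 -1]
  L: [ 2  3  0 -1  0  2]
Echelon form has 4 nonzero rows (pivots: W,Q,f,cp)
Π count = n − r = 6 − 4 = 2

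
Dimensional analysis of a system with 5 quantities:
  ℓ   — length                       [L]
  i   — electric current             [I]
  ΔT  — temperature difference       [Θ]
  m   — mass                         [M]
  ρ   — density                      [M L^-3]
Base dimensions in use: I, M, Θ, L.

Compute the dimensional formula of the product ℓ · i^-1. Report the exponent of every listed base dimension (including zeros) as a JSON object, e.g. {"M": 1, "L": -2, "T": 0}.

Dimensional matrix (I×M×Θ×L by ℓ×i×ΔT×m×ρ):
  I: [ 0  1  0  0  0]
  M: [ 0  0  0  1  1]
  Θ: [ 0  0  1  0  0]
  L: [ 1  0  0  0 -3]
  [I]: (1)·0+(-1)·1 = -1
  [M]: (1)·0+(-1)·0 = 0
  [Θ]: (1)·0+(-1)·0 = 0
  [L]: (1)·1+(-1)·0 = 1
⇒ I^-1 L

{"I": -1, "M": 0, "Θ": 0, "L": 1}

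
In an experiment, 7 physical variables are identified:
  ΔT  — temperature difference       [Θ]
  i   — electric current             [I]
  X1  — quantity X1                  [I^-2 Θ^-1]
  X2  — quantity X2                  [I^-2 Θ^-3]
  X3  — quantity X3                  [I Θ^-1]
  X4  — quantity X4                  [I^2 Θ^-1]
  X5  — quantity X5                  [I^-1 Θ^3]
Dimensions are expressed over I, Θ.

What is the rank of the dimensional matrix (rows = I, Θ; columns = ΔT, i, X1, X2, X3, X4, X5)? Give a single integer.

Exponent matrix [I,Θ] × [ΔT,i,X1,X2,X3,X4,X5]:
  I: [ 0  1 -2 -2  1  2 -1]
  Θ: [ 1  0 -1 -3 -1 -1  3]
RREF → pivots at {ΔT,i} ⇒ r = 2

2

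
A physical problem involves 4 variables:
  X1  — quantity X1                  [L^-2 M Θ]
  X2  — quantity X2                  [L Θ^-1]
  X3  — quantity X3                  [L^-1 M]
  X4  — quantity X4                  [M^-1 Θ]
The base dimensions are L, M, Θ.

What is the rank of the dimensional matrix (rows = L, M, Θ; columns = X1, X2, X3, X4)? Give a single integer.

Exponent matrix [L,M,Θ] × [X1,X2,X3,X4]:
  L: [-2  1 -1  0]
  M: [ 1  0  1 -1]
  Θ: [ 1 -1  0  1]
RREF → pivots at {X1,X2} ⇒ r = 2

2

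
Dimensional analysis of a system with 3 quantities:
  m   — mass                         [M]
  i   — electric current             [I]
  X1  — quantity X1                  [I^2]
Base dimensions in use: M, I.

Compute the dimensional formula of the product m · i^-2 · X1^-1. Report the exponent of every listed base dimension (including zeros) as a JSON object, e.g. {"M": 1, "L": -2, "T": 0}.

{"M": 1, "I": -4}

Dimensional matrix (M×I by m×i×X1):
  M: [ 1  0  0]
  I: [ 0  1  2]
  [M]: (1)·1+(-2)·0+(-1)·0 = 1
  [I]: (1)·0+(-2)·1+(-1)·2 = -4
⇒ M I^-4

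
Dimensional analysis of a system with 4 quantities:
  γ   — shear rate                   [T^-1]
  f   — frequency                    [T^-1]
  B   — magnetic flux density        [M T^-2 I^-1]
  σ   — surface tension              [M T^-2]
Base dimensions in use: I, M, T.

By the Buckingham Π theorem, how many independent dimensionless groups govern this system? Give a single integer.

Write exponents as rows I,M,T / cols γ,f,B,σ:
  I: [ 0  0 -1  0]
  M: [ 0  0  1  1]
  T: [-1 -1 -2 -2]
RREF → pivots at {γ,B,σ} ⇒ r = 3
4 vars − rank 3 = 1 Π group

1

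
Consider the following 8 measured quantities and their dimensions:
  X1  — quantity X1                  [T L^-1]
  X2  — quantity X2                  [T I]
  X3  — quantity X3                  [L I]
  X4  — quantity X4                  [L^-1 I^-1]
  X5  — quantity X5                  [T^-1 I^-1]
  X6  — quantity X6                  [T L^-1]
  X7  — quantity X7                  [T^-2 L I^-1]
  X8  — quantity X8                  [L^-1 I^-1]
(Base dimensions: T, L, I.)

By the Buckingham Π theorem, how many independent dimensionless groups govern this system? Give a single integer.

6

Write exponents as rows T,L,I / cols X1,X2,X3,X4,X5,X6,X7,X8:
  T: [ 1  1  0  0 -1  1 -2  0]
  L: [-1  0  1 -1  0 -1  1 -1]
  I: [ 0  1  1 -1 -1  0 -1 -1]
Echelon form has 2 nonzero rows (pivots: X1,X2)
Π count = n − r = 8 − 2 = 6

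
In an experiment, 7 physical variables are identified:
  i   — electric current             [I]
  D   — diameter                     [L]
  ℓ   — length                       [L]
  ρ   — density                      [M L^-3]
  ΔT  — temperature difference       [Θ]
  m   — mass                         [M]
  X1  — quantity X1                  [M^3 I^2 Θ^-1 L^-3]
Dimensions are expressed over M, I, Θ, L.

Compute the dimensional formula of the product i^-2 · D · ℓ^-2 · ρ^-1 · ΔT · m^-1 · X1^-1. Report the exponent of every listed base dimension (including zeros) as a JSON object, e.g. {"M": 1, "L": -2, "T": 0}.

{"M": -5, "I": -4, "Θ": 2, "L": 5}

Exponent matrix [M,I,Θ,L] × [i,D,ℓ,ρ,ΔT,m,X1]:
  M: [ 0  0  0  1  0  1  3]
  I: [ 1  0  0  0  0  0  2]
  Θ: [ 0  0  0  0  1  0 -1]
  L: [ 0  1  1 -3  0  0 -3]
  [M]: (-2)·0+(1)·0+(-2)·0+(-1)·1+(1)·0+(-1)·1+(-1)·3 = -5
  [I]: (-2)·1+(1)·0+(-2)·0+(-1)·0+(1)·0+(-1)·0+(-1)·2 = -4
  [Θ]: (-2)·0+(1)·0+(-2)·0+(-1)·0+(1)·1+(-1)·0+(-1)·-1 = 2
  [L]: (-2)·0+(1)·1+(-2)·1+(-1)·-3+(1)·0+(-1)·0+(-1)·-3 = 5
⇒ M^-5 I^-4 Θ^2 L^5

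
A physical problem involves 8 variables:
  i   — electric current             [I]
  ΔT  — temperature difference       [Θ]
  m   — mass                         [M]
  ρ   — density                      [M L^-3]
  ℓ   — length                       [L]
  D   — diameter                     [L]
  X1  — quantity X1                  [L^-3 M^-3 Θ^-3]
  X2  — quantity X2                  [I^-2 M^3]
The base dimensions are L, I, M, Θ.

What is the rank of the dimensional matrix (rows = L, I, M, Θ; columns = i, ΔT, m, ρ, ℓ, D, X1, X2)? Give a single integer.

4

Exponent matrix [L,I,M,Θ] × [i,ΔT,m,ρ,ℓ,D,X1,X2]:
  L: [ 0  0  0 -3  1  1 -3  0]
  I: [ 1  0  0  0  0  0  0 -2]
  M: [ 0  0  1  1  0  0 -3  3]
  Θ: [ 0  1  0  0  0  0 -3  0]
Echelon form has 4 nonzero rows (pivots: i,ΔT,m,ρ)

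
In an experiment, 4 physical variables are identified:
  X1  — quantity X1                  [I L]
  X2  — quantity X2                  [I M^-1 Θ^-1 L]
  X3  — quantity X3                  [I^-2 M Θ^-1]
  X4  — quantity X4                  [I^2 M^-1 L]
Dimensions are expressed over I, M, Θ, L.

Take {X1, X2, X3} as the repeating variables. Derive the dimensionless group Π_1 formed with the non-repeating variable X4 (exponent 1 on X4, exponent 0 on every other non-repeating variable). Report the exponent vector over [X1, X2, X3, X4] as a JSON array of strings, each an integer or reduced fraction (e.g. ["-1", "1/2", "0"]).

Exponent matrix [I,M,Θ,L] × [X1,X2,X3,X4]:
  I: [ 1  1 -2  2]
  M: [ 0 -1  1 -1]
  Θ: [ 0 -1 -1  0]
  L: [ 1  1  0  1]
Echelon form has 3 nonzero rows (pivots: X1,X2,X3)
Pivot set = {X1,X2,X3}, free = {X4}
RREF:
  r0: [   1    0    0  1/2]
  r1: [   0    1    0  1/2]
  r2: [   0    0    1 -1/2]
  r3: [   0    0    0    0]
Fix exponent of X4 at 1; solve each RREF row for its pivot's exponent:
  r0: exp(X1) + (1/2)·1 = 0 ⇒ exp(X1) = -1/2
  r1: exp(X2) + (1/2)·1 = 0 ⇒ exp(X2) = -1/2
  r2: exp(X3) + (-1/2)·1 = 0 ⇒ exp(X3) = 1/2
Π_1 = X1^(-1/2) · X2^(-1/2) · X3^(1/2) · X4

["-1/2", "-1/2", "1/2", "1"]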